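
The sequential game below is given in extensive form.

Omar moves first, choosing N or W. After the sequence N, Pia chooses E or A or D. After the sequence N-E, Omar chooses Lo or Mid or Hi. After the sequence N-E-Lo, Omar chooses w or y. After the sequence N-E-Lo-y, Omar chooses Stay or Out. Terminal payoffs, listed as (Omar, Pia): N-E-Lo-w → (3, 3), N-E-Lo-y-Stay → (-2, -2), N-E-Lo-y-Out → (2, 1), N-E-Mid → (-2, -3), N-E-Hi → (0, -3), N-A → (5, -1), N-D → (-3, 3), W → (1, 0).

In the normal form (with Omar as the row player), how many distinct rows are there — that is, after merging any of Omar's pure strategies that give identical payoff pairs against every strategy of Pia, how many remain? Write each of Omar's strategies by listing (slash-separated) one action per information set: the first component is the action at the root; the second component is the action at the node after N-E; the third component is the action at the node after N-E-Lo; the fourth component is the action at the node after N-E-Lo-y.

6

Omar has 24 pure strategies: N/Lo/w/Stay, N/Lo/w/Out, N/Lo/y/Stay, N/Lo/y/Out, N/Mid/w/Stay, N/Mid/w/Out, N/Mid/y/Stay, N/Mid/y/Out, N/Hi/w/Stay, N/Hi/w/Out, N/Hi/y/Stay, N/Hi/y/Out, W/Lo/w/Stay, W/Lo/w/Out, W/Lo/y/Stay, W/Lo/y/Out, W/Mid/w/Stay, W/Mid/w/Out, W/Mid/y/Stay, W/Mid/y/Out, W/Hi/w/Stay, W/Hi/w/Out, W/Hi/y/Stay, W/Hi/y/Out. Columns: E, A, D.
{N/Lo/w/Stay, N/Lo/w/Out} → row (3,3) (5,-1) (-3,3)
{N/Lo/y/Stay} → row (-2,-2) (5,-1) (-3,3)
{N/Lo/y/Out} → row (2,1) (5,-1) (-3,3)
{N/Mid/w/Stay, N/Mid/w/Out, N/Mid/y/Stay, N/Mid/y/Out} → row (-2,-3) (5,-1) (-3,3)
{N/Hi/w/Stay, N/Hi/w/Out, N/Hi/y/Stay, N/Hi/y/Out} → row (0,-3) (5,-1) (-3,3)
{W/Lo/w/Stay, W/Lo/w/Out, W/Lo/y/Stay, W/Lo/y/Out, W/Mid/w/Stay, W/Mid/w/Out, W/Mid/y/Stay, W/Mid/y/Out, W/Hi/w/Stay, W/Hi/w/Out, W/Hi/y/Stay, W/Hi/y/Out} → row (1,0) (1,0) (1,0)
That's 6 distinct rows out of 24 strategies.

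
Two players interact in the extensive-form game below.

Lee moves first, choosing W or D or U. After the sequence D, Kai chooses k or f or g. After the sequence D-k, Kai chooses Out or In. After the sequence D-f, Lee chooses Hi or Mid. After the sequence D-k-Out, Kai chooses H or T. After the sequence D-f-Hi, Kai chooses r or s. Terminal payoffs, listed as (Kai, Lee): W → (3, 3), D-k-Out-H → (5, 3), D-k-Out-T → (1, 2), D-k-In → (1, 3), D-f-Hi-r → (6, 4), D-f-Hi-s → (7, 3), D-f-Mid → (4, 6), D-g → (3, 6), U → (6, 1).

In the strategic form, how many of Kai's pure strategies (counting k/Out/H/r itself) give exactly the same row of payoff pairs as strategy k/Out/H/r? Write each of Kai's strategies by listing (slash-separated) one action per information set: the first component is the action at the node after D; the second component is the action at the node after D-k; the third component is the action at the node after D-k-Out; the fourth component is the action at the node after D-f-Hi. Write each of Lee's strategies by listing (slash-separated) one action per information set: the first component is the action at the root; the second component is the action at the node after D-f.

2

Row for k/Out/H/r (columns W/Hi, W/Mid, D/Hi, D/Mid, U/Hi, U/Mid): (3,3) (3,3) (5,3) (5,3) (6,1) (6,1).
Under k/Out/H/r, Kai's choice at the node after D-f-Hi can never be reached regardless of what Lee does, so varying those choices leaves every outcome unchanged.
Holding the reachable choices fixed and varying the unreachable one freely already gives 2 equivalent strategies.
No other strategy reproduces this row, so those 2 are the full class: k/Out/H/r, k/Out/H/s.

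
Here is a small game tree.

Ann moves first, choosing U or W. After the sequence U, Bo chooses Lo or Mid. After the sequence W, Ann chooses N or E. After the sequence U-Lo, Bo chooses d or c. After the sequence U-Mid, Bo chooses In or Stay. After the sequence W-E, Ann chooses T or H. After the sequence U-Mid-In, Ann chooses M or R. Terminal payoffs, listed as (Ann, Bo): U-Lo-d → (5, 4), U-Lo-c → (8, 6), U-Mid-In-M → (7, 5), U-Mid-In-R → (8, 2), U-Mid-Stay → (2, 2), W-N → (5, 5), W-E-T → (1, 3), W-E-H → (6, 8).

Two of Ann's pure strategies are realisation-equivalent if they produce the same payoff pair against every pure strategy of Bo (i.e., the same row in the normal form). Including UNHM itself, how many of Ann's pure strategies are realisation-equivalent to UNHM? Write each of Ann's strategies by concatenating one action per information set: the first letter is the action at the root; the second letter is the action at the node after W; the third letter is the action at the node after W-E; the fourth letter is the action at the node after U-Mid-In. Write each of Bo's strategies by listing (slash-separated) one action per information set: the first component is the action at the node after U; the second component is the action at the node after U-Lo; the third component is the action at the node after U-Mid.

Row for UNHM (columns Lo/d/In, Lo/d/Stay, Lo/c/In, Lo/c/Stay, Mid/d/In, Mid/d/Stay, Mid/c/In, Mid/c/Stay): (5,4) (5,4) (8,6) (8,6) (7,5) (2,2) (7,5) (2,2).
Under UNHM, Ann's choice at the node after W and at the node after W-E can never be reached regardless of what Bo does, so varying those choices leaves every outcome unchanged.
Holding the reachable choices fixed and varying the unreachable ones freely already gives 2 × 2 = 4 equivalent strategies.
No other strategy reproduces this row, so those 4 are the full class: UNTM, UNHM, UETM, UEHM.

4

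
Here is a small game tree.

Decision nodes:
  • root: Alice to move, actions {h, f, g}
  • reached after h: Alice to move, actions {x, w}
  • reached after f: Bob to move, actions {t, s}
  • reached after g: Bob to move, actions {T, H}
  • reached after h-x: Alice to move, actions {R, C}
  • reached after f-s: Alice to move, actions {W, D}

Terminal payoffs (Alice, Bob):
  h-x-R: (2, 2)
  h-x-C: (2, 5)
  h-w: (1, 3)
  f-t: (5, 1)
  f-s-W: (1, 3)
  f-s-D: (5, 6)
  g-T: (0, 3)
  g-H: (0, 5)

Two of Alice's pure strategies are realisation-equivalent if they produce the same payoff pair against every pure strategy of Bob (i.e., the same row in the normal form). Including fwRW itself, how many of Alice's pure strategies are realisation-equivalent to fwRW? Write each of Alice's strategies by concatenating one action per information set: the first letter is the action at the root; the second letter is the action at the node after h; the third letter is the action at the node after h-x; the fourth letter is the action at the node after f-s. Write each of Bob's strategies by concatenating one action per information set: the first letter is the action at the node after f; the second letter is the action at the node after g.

4

Row for fwRW (columns tT, tH, sT, sH): (5,1) (5,1) (1,3) (1,3).
Under fwRW, Alice's choice at the node after h and at the node after h-x can never be reached regardless of what Bob does, so varying those choices leaves every outcome unchanged.
Holding the reachable choices fixed and varying the unreachable ones freely already gives 2 × 2 = 4 equivalent strategies.
No other strategy reproduces this row, so those 4 are the full class: fxRW, fxCW, fwRW, fwCW.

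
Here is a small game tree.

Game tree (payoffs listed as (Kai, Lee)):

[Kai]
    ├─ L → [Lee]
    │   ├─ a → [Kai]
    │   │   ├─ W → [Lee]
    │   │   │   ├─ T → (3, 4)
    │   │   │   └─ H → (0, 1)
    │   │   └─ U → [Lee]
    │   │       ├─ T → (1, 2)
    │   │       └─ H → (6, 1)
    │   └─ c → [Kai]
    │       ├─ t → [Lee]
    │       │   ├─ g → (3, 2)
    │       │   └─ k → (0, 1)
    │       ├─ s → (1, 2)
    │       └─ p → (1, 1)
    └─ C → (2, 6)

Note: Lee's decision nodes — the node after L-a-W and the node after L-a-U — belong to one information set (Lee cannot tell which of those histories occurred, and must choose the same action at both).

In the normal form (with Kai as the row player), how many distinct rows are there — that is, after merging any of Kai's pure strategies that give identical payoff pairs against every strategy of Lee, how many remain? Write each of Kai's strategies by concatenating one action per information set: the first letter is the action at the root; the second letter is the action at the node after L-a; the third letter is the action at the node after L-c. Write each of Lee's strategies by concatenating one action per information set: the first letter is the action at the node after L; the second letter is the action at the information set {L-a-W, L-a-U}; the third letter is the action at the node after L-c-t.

7

Kai has 12 pure strategies: LWt, LWs, LWp, LUt, LUs, LUp, CWt, CWs, CWp, CUt, CUs, CUp. Columns: aTg, aTk, aHg, aHk, cTg, cTk, cHg, cHk.
{LWt} → row (3,4) (3,4) (0,1) (0,1) (3,2) (0,1) (3,2) (0,1)
{LWs} → row (3,4) (3,4) (0,1) (0,1) (1,2) (1,2) (1,2) (1,2)
{LWp} → row (3,4) (3,4) (0,1) (0,1) (1,1) (1,1) (1,1) (1,1)
{LUt} → row (1,2) (1,2) (6,1) (6,1) (3,2) (0,1) (3,2) (0,1)
{LUs} → row (1,2) (1,2) (6,1) (6,1) (1,2) (1,2) (1,2) (1,2)
{LUp} → row (1,2) (1,2) (6,1) (6,1) (1,1) (1,1) (1,1) (1,1)
{CWt, CWs, CWp, CUt, CUs, CUp} → row (2,6) (2,6) (2,6) (2,6) (2,6) (2,6) (2,6) (2,6)
That's 7 distinct rows out of 12 strategies.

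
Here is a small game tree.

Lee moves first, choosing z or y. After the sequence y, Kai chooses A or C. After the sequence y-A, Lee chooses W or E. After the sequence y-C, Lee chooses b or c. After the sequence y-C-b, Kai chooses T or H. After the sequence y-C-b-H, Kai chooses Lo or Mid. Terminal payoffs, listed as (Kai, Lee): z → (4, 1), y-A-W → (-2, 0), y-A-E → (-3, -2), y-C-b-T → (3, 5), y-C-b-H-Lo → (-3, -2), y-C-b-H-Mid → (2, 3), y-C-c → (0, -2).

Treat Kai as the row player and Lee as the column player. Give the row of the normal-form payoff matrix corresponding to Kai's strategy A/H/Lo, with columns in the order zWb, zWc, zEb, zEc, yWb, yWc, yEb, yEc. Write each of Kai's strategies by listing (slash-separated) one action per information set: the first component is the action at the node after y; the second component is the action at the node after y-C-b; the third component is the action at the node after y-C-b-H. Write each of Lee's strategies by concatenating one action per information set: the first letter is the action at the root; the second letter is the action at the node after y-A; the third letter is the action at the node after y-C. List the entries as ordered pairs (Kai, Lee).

vs zWb: Lee plays z → (4, 1)
vs zWc: Lee plays z → (4, 1)
vs zEb: Lee plays z → (4, 1)
vs zEc: Lee plays z → (4, 1)
vs yWb: Lee plays y → Kai plays A at [y] → Lee plays W at [y-A] → (-2, 0)
vs yWc: Lee plays y → Kai plays A at [y] → Lee plays W at [y-A] → (-2, 0)
vs yEb: Lee plays y → Kai plays A at [y] → Lee plays E at [y-A] → (-3, -2)
vs yEc: Lee plays y → Kai plays A at [y] → Lee plays E at [y-A] → (-3, -2)

(4,1) (4,1) (4,1) (4,1) (-2,0) (-2,0) (-3,-2) (-3,-2)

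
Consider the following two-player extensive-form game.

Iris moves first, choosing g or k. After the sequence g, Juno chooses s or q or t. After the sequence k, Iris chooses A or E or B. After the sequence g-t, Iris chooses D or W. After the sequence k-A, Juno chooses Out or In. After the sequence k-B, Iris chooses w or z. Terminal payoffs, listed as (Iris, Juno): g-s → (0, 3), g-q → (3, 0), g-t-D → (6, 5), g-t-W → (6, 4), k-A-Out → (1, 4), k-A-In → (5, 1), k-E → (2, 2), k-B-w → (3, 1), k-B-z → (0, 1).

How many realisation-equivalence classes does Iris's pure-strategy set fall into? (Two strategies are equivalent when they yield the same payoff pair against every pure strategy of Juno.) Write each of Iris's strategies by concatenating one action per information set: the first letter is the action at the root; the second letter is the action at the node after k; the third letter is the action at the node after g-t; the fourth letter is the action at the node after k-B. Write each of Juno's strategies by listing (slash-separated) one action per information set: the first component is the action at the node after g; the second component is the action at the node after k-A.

Iris has 24 pure strategies: gADw, gADz, gAWw, gAWz, gEDw, gEDz, gEWw, gEWz, gBDw, gBDz, gBWw, gBWz, kADw, kADz, kAWw, kAWz, kEDw, kEDz, kEWw, kEWz, kBDw, kBDz, kBWw, kBWz. Columns: s/Out, s/In, q/Out, q/In, t/Out, t/In.
{gADw, gADz, gEDw, gEDz, gBDw, gBDz} → row (0,3) (0,3) (3,0) (3,0) (6,5) (6,5)
{gAWw, gAWz, gEWw, gEWz, gBWw, gBWz} → row (0,3) (0,3) (3,0) (3,0) (6,4) (6,4)
{kADw, kADz, kAWw, kAWz} → row (1,4) (5,1) (1,4) (5,1) (1,4) (5,1)
{kEDw, kEDz, kEWw, kEWz} → row (2,2) (2,2) (2,2) (2,2) (2,2) (2,2)
{kBDw, kBWw} → row (3,1) (3,1) (3,1) (3,1) (3,1) (3,1)
{kBDz, kBWz} → row (0,1) (0,1) (0,1) (0,1) (0,1) (0,1)
That's 6 distinct rows out of 24 strategies.

6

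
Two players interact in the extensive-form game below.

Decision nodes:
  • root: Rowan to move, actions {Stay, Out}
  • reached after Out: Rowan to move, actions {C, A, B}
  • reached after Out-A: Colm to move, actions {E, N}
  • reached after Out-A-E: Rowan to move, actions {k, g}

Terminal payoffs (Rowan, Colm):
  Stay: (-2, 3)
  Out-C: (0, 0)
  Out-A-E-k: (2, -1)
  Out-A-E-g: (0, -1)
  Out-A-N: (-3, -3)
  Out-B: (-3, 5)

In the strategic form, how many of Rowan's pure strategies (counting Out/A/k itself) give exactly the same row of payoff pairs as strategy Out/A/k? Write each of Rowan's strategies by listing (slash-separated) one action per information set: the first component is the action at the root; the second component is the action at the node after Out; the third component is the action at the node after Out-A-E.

1

Row for Out/A/k (columns E, N): (2,-1) (-3,-3).
Every one of Rowan's information sets is on the play path for some reply by Colm when Rowan follows Out/A/k.
Changing the action at any of them therefore changes at least one column, so only Out/A/k itself gives this row.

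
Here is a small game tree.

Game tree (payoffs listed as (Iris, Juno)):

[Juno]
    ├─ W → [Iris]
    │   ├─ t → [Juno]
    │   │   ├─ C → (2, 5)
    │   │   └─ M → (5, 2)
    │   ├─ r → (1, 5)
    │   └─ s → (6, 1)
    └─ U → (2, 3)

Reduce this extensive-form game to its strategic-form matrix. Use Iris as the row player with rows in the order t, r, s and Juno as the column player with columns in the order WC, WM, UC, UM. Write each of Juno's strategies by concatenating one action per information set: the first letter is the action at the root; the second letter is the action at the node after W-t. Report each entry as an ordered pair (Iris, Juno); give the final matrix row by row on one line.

Row t: WC→(2,5), WM→(5,2), UC→(2,3), UM→(2,3)
Row r: WC→(1,5), WM→(1,5), UC→(2,3), UM→(2,3)
Row s: WC→(6,1), WM→(6,1), UC→(2,3), UM→(2,3)

t: (2,5) (5,2) (2,3) (2,3) | r: (1,5) (1,5) (2,3) (2,3) | s: (6,1) (6,1) (2,3) (2,3)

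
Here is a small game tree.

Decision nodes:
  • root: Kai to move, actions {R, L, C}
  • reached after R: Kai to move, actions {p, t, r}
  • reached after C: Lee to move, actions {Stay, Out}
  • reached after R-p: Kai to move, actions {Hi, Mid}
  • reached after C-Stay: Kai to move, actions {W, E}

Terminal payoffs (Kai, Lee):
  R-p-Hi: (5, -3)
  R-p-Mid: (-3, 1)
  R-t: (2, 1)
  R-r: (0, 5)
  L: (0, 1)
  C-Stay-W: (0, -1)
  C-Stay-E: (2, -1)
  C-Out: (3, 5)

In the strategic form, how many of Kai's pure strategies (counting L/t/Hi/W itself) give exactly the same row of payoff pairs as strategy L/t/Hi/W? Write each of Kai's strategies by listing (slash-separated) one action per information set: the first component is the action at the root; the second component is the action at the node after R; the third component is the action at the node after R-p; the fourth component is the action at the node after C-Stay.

12

Row for L/t/Hi/W (columns Stay, Out): (0,1) (0,1).
Under L/t/Hi/W, Kai's choice at the node after R and at the node after R-p and at the node after C-Stay can never be reached regardless of what Lee does, so varying those choices leaves every outcome unchanged.
Holding the reachable choices fixed and varying the unreachable ones freely already gives 3 × 2 × 2 = 12 equivalent strategies.
No other strategy reproduces this row, so those 12 are the full class: L/p/Hi/W, L/p/Hi/E, L/p/Mid/W, L/p/Mid/E, L/t/Hi/W, L/t/Hi/E, L/t/Mid/W, L/t/Mid/E, L/r/Hi/W, L/r/Hi/E, L/r/Mid/W, L/r/Mid/E.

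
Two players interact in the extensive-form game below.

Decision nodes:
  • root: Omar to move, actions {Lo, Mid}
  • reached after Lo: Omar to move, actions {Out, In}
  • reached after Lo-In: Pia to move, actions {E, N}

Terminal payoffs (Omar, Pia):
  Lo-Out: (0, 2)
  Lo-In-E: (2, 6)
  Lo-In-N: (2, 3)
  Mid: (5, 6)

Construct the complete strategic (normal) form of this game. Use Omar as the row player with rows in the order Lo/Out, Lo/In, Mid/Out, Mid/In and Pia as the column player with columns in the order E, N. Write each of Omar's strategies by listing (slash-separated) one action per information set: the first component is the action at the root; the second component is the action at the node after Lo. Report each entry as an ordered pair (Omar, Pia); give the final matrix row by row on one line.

Row Lo/Out: E→(0,2), N→(0,2)
Row Lo/In: E→(2,6), N→(2,3)
Row Mid/Out: E→(5,6), N→(5,6)
Row Mid/In: E→(5,6), N→(5,6)

Lo/Out: (0,2) (0,2) | Lo/In: (2,6) (2,3) | Mid/Out: (5,6) (5,6) | Mid/In: (5,6) (5,6)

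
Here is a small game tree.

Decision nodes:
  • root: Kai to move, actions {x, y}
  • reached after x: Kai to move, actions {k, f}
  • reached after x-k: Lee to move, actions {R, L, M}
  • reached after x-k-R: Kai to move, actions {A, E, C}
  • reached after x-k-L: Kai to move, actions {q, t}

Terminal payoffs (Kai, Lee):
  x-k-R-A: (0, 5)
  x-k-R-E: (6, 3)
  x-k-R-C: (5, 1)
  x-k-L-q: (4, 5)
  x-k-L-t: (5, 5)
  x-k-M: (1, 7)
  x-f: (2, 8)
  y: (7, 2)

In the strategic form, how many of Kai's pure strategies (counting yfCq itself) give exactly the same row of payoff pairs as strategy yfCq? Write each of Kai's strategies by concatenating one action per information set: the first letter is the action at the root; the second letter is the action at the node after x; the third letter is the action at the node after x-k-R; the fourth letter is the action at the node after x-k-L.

Row for yfCq (columns R, L, M): (7,2) (7,2) (7,2).
Under yfCq, Kai's choice at the node after x and at the node after x-k-R and at the node after x-k-L can never be reached regardless of what Lee does, so varying those choices leaves every outcome unchanged.
Holding the reachable choices fixed and varying the unreachable ones freely already gives 2 × 3 × 2 = 12 equivalent strategies.
No other strategy reproduces this row, so those 12 are the full class: ykAq, ykAt, ykEq, ykEt, ykCq, ykCt, yfAq, yfAt, yfEq, yfEt, yfCq, yfCt.

12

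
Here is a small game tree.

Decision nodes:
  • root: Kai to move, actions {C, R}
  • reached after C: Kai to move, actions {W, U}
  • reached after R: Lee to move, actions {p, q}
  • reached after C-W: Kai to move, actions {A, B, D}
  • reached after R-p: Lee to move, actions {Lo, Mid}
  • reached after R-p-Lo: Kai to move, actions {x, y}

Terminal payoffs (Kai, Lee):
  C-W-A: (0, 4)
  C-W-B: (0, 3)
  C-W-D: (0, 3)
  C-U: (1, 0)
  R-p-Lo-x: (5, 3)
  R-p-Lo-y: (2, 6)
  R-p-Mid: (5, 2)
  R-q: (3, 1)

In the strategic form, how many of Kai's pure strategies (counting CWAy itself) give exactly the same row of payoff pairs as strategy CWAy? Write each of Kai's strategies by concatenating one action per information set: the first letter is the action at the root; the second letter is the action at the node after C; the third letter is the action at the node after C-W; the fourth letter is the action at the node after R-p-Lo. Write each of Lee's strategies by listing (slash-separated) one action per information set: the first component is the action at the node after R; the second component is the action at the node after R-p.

2

Row for CWAy (columns p/Lo, p/Mid, q/Lo, q/Mid): (0,4) (0,4) (0,4) (0,4).
Under CWAy, Kai's choice at the node after R-p-Lo can never be reached regardless of what Lee does, so varying those choices leaves every outcome unchanged.
Holding the reachable choices fixed and varying the unreachable one freely already gives 2 equivalent strategies.
No other strategy reproduces this row, so those 2 are the full class: CWAx, CWAy.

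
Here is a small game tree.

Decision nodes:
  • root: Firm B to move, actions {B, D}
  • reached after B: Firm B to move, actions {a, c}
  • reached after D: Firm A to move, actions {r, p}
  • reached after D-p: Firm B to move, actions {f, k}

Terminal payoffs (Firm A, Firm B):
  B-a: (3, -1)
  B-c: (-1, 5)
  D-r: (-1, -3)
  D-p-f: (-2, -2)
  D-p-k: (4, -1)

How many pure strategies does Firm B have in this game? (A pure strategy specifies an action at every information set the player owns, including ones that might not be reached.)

8

Firm B owns the root with actions {B, D} — two choices.
Firm B owns the node after B with actions {a, c} — two choices.
Firm B owns the node after D-p with actions {f, k} — two choices.
A pure strategy fixes one action at each information set independently, so the count is the product 2 × 2 × 2 = 8.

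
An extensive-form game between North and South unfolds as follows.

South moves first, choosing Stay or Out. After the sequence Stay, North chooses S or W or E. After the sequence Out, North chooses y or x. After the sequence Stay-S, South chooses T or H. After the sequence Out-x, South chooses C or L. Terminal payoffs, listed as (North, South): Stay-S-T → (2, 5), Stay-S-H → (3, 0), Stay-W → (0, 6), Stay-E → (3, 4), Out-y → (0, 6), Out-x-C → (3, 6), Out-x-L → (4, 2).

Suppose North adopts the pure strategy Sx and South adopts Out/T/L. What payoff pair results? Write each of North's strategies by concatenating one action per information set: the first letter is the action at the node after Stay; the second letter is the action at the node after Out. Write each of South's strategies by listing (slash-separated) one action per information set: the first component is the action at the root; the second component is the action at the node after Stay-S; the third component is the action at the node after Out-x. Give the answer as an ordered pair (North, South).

(4, 2)

Trace the play path from the root:
  South plays Out
  North plays x at [Out]
  South plays L at [Out-x]
→ terminal payoff (4, 2).
(North's choice at the node after Stay is never reached on this path, so it doesn't affect the outcome.)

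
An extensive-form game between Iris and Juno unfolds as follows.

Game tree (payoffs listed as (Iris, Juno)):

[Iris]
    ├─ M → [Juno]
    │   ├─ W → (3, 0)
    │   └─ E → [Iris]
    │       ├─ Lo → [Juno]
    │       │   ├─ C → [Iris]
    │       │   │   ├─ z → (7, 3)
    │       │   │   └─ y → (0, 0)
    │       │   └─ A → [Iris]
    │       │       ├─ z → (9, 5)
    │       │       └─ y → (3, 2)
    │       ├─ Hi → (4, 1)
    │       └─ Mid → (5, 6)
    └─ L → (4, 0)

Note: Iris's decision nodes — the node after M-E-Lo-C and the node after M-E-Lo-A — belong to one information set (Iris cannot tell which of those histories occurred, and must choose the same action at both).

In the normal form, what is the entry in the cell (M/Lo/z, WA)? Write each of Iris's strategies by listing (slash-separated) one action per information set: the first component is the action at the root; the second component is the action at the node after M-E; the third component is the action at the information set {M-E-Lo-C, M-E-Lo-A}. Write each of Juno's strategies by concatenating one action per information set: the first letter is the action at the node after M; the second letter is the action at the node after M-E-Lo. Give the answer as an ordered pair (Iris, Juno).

Trace the play path from the root:
  Iris plays M
  Juno plays W at [M]
→ terminal payoff (3, 0).
(Iris's choice at the node after M-E is never reached on this path, so it doesn't affect the outcome.)

(3, 0)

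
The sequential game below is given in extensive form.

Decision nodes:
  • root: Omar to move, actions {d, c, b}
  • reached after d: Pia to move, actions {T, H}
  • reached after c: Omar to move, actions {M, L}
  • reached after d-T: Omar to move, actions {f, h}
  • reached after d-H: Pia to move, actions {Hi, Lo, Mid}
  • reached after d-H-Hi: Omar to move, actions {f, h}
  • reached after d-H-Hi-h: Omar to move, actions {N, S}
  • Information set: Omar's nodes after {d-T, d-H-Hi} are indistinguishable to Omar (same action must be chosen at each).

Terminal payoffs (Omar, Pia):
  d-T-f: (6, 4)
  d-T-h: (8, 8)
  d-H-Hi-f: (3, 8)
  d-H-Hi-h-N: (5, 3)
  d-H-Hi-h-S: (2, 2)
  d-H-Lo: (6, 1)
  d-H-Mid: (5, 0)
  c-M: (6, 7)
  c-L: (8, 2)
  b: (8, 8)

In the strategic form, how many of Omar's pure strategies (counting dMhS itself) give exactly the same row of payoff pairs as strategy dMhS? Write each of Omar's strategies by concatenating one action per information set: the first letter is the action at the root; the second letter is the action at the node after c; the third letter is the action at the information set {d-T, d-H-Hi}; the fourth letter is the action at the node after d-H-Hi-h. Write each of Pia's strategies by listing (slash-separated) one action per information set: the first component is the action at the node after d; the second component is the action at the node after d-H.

Row for dMhS (columns T/Hi, T/Lo, T/Mid, H/Hi, H/Lo, H/Mid): (8,8) (8,8) (8,8) (2,2) (6,1) (5,0).
Under dMhS, Omar's choice at the node after c can never be reached regardless of what Pia does, so varying those choices leaves every outcome unchanged.
Holding the reachable choices fixed and varying the unreachable one freely already gives 2 equivalent strategies.
No other strategy reproduces this row, so those 2 are the full class: dMhS, dLhS.

2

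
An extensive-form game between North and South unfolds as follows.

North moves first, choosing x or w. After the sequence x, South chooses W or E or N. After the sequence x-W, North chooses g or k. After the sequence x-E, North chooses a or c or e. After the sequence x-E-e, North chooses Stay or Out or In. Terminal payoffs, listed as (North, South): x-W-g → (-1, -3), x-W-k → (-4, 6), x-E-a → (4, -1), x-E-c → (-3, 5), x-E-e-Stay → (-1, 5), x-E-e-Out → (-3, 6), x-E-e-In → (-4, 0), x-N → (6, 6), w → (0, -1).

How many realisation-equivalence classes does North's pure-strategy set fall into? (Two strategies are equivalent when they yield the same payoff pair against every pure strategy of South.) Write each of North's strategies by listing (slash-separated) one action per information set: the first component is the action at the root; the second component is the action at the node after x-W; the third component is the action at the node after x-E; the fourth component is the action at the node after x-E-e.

North has 36 pure strategies: x/g/a/Stay, x/g/a/Out, x/g/a/In, x/g/c/Stay, x/g/c/Out, x/g/c/In, x/g/e/Stay, x/g/e/Out, x/g/e/In, x/k/a/Stay, x/k/a/Out, x/k/a/In, x/k/c/Stay, x/k/c/Out, x/k/c/In, x/k/e/Stay, x/k/e/Out, x/k/e/In, w/g/a/Stay, w/g/a/Out, w/g/a/In, w/g/c/Stay, w/g/c/Out, w/g/c/In, w/g/e/Stay, w/g/e/Out, w/g/e/In, w/k/a/Stay, w/k/a/Out, w/k/a/In, w/k/c/Stay, w/k/c/Out, w/k/c/In, w/k/e/Stay, w/k/e/Out, w/k/e/In. Columns: W, E, N.
{x/g/a/Stay, x/g/a/Out, x/g/a/In} → row (-1,-3) (4,-1) (6,6)
{x/g/c/Stay, x/g/c/Out, x/g/c/In} → row (-1,-3) (-3,5) (6,6)
{x/g/e/Stay} → row (-1,-3) (-1,5) (6,6)
{x/g/e/Out} → row (-1,-3) (-3,6) (6,6)
{x/g/e/In} → row (-1,-3) (-4,0) (6,6)
{x/k/a/Stay, x/k/a/Out, x/k/a/In} → row (-4,6) (4,-1) (6,6)
{x/k/c/Stay, x/k/c/Out, x/k/c/In} → row (-4,6) (-3,5) (6,6)
{x/k/e/Stay} → row (-4,6) (-1,5) (6,6)
{x/k/e/Out} → row (-4,6) (-3,6) (6,6)
{x/k/e/In} → row (-4,6) (-4,0) (6,6)
{w/g/a/Stay, w/g/a/Out, w/g/a/In, w/g/c/Stay, w/g/c/Out, w/g/c/In, w/g/e/Stay, w/g/e/Out, w/g/e/In, w/k/a/Stay, w/k/a/Out, w/k/a/In, w/k/c/Stay, w/k/c/Out, w/k/c/In, w/k/e/Stay, w/k/e/Out, w/k/e/In} → row (0,-1) (0,-1) (0,-1)
That's 11 distinct rows out of 36 strategies.

11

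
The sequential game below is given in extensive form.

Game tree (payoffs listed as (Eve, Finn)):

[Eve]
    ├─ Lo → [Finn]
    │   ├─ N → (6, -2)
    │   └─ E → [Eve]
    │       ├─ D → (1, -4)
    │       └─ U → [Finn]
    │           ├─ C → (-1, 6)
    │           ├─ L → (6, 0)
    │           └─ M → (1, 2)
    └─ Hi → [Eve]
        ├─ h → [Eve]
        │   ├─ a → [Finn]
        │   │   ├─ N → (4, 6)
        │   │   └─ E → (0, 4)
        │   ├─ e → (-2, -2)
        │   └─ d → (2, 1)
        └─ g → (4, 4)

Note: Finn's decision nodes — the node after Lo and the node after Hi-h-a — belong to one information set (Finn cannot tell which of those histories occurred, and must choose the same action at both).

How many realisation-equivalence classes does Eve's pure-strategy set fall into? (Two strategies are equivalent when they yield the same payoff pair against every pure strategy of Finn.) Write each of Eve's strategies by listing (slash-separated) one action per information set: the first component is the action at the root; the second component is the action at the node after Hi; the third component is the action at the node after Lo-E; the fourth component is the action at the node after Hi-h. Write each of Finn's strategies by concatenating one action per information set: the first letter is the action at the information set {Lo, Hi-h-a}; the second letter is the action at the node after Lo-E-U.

Eve has 24 pure strategies: Lo/h/D/a, Lo/h/D/e, Lo/h/D/d, Lo/h/U/a, Lo/h/U/e, Lo/h/U/d, Lo/g/D/a, Lo/g/D/e, Lo/g/D/d, Lo/g/U/a, Lo/g/U/e, Lo/g/U/d, Hi/h/D/a, Hi/h/D/e, Hi/h/D/d, Hi/h/U/a, Hi/h/U/e, Hi/h/U/d, Hi/g/D/a, Hi/g/D/e, Hi/g/D/d, Hi/g/U/a, Hi/g/U/e, Hi/g/U/d. Columns: NC, NL, NM, EC, EL, EM.
{Lo/h/D/a, Lo/h/D/e, Lo/h/D/d, Lo/g/D/a, Lo/g/D/e, Lo/g/D/d} → row (6,-2) (6,-2) (6,-2) (1,-4) (1,-4) (1,-4)
{Lo/h/U/a, Lo/h/U/e, Lo/h/U/d, Lo/g/U/a, Lo/g/U/e, Lo/g/U/d} → row (6,-2) (6,-2) (6,-2) (-1,6) (6,0) (1,2)
{Hi/h/D/a, Hi/h/U/a} → row (4,6) (4,6) (4,6) (0,4) (0,4) (0,4)
{Hi/h/D/e, Hi/h/U/e} → row (-2,-2) (-2,-2) (-2,-2) (-2,-2) (-2,-2) (-2,-2)
{Hi/h/D/d, Hi/h/U/d} → row (2,1) (2,1) (2,1) (2,1) (2,1) (2,1)
{Hi/g/D/a, Hi/g/D/e, Hi/g/D/d, Hi/g/U/a, Hi/g/U/e, Hi/g/U/d} → row (4,4) (4,4) (4,4) (4,4) (4,4) (4,4)
That's 6 distinct rows out of 24 strategies.

6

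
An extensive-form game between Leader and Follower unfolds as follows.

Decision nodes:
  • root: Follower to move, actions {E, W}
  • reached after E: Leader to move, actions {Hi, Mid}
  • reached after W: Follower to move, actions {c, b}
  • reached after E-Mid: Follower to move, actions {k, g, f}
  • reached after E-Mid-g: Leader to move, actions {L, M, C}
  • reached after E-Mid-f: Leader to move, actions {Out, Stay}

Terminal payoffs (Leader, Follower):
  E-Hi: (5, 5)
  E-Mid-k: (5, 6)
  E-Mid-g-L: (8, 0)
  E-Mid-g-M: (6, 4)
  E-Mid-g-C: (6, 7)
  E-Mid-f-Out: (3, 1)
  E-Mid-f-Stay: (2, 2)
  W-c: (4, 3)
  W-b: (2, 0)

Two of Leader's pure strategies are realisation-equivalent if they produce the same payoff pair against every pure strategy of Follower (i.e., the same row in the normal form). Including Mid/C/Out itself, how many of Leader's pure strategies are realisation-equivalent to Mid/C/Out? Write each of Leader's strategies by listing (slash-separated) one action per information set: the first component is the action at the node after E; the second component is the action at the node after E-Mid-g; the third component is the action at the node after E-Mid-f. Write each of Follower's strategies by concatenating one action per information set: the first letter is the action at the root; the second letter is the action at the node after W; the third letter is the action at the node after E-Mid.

1

Row for Mid/C/Out (columns Eck, Ecg, Ecf, Ebk, Ebg, Ebf, Wck, Wcg, Wcf, Wbk, Wbg, Wbf): (5,6) (6,7) (3,1) (5,6) (6,7) (3,1) (4,3) (4,3) (4,3) (2,0) (2,0) (2,0).
Every one of Leader's information sets is on the play path for some reply by Follower when Leader follows Mid/C/Out.
Changing the action at any of them therefore changes at least one column, so only Mid/C/Out itself gives this row.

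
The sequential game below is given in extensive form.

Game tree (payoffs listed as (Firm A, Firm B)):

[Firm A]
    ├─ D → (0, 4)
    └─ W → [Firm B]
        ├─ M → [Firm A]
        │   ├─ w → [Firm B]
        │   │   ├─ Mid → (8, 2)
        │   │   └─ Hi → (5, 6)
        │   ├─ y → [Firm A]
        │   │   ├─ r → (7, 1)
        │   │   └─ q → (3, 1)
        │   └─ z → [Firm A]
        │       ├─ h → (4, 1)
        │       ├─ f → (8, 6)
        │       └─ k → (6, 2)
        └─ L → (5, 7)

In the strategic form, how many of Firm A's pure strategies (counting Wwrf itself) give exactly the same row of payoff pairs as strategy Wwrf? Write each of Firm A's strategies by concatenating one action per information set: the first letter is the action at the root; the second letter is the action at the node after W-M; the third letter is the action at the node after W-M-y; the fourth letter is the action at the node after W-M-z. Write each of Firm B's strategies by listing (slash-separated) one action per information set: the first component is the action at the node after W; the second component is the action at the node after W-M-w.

6

Row for Wwrf (columns M/Mid, M/Hi, L/Mid, L/Hi): (8,2) (5,6) (5,7) (5,7).
Under Wwrf, Firm A's choice at the node after W-M-y and at the node after W-M-z can never be reached regardless of what Firm B does, so varying those choices leaves every outcome unchanged.
Holding the reachable choices fixed and varying the unreachable ones freely already gives 2 × 3 = 6 equivalent strategies.
No other strategy reproduces this row, so those 6 are the full class: Wwrh, Wwrf, Wwrk, Wwqh, Wwqf, Wwqk.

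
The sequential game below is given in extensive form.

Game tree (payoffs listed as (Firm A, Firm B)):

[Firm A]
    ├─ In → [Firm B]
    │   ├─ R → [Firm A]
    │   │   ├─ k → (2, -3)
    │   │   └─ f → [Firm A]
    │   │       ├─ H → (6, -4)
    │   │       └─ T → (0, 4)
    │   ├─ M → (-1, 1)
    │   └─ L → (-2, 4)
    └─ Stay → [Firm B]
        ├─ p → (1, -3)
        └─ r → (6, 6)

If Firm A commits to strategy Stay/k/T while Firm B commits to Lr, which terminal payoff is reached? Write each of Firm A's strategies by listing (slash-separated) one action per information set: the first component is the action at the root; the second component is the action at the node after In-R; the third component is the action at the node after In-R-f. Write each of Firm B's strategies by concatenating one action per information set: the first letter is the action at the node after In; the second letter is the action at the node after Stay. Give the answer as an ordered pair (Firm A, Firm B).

Trace the play path from the root:
  Firm A plays Stay
  Firm B plays r at [Stay]
→ terminal payoff (6, 6).
(Firm A's choice at the node after In-R is never reached on this path, so it doesn't affect the outcome.)

(6, 6)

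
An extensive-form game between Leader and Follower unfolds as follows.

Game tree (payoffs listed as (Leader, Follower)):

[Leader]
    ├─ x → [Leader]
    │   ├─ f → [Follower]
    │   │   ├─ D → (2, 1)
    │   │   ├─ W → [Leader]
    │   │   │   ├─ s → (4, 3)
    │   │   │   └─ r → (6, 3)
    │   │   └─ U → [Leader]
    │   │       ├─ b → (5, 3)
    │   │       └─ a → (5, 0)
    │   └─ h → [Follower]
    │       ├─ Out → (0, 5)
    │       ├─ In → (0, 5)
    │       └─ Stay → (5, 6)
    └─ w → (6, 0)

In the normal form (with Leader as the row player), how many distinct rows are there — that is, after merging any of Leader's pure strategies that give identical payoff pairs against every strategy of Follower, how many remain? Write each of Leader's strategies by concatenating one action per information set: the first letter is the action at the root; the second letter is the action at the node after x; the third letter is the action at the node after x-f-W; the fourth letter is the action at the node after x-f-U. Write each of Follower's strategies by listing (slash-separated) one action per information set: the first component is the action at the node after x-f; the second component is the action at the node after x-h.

6

Leader has 16 pure strategies: xfsb, xfsa, xfrb, xfra, xhsb, xhsa, xhrb, xhra, wfsb, wfsa, wfrb, wfra, whsb, whsa, whrb, whra. Columns: D/Out, D/In, D/Stay, W/Out, W/In, W/Stay, U/Out, U/In, U/Stay.
{xfsb} → row (2,1) (2,1) (2,1) (4,3) (4,3) (4,3) (5,3) (5,3) (5,3)
{xfsa} → row (2,1) (2,1) (2,1) (4,3) (4,3) (4,3) (5,0) (5,0) (5,0)
{xfrb} → row (2,1) (2,1) (2,1) (6,3) (6,3) (6,3) (5,3) (5,3) (5,3)
{xfra} → row (2,1) (2,1) (2,1) (6,3) (6,3) (6,3) (5,0) (5,0) (5,0)
{xhsb, xhsa, xhrb, xhra} → row (0,5) (0,5) (5,6) (0,5) (0,5) (5,6) (0,5) (0,5) (5,6)
{wfsb, wfsa, wfrb, wfra, whsb, whsa, whrb, whra} → row (6,0) (6,0) (6,0) (6,0) (6,0) (6,0) (6,0) (6,0) (6,0)
That's 6 distinct rows out of 16 strategies.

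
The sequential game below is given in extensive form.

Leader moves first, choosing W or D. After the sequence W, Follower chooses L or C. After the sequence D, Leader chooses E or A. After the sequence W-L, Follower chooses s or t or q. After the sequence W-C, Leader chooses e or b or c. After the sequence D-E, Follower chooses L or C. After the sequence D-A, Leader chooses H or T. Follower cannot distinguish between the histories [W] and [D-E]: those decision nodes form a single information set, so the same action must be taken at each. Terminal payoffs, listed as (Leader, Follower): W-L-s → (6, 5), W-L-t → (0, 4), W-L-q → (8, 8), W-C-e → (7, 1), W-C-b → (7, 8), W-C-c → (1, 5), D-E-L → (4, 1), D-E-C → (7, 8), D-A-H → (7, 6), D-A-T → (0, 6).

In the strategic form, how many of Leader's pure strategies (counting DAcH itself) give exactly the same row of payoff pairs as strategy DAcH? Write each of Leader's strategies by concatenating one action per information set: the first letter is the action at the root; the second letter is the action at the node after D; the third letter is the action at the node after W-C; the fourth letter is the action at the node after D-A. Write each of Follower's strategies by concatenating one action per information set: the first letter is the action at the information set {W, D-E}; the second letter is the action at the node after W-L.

3

Row for DAcH (columns Ls, Lt, Lq, Cs, Ct, Cq): (7,6) (7,6) (7,6) (7,6) (7,6) (7,6).
Under DAcH, Leader's choice at the node after W-C can never be reached regardless of what Follower does, so varying those choices leaves every outcome unchanged.
Holding the reachable choices fixed and varying the unreachable one freely already gives 3 equivalent strategies.
No other strategy reproduces this row, so those 3 are the full class: DAeH, DAbH, DAcH.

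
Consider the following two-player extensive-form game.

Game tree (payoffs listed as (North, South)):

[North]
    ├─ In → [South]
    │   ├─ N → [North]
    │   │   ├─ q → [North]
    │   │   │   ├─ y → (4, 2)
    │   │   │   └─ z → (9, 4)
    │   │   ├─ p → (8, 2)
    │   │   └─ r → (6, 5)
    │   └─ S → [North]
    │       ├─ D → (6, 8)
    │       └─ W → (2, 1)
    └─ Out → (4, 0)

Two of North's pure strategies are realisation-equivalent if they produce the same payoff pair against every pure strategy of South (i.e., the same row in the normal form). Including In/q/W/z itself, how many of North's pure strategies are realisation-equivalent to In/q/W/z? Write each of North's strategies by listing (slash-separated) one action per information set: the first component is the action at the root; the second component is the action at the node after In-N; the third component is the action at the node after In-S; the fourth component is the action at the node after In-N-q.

1

Row for In/q/W/z (columns N, S): (9,4) (2,1).
Every one of North's information sets is on the play path for some reply by South when North follows In/q/W/z.
Changing the action at any of them therefore changes at least one column, so only In/q/W/z itself gives this row.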